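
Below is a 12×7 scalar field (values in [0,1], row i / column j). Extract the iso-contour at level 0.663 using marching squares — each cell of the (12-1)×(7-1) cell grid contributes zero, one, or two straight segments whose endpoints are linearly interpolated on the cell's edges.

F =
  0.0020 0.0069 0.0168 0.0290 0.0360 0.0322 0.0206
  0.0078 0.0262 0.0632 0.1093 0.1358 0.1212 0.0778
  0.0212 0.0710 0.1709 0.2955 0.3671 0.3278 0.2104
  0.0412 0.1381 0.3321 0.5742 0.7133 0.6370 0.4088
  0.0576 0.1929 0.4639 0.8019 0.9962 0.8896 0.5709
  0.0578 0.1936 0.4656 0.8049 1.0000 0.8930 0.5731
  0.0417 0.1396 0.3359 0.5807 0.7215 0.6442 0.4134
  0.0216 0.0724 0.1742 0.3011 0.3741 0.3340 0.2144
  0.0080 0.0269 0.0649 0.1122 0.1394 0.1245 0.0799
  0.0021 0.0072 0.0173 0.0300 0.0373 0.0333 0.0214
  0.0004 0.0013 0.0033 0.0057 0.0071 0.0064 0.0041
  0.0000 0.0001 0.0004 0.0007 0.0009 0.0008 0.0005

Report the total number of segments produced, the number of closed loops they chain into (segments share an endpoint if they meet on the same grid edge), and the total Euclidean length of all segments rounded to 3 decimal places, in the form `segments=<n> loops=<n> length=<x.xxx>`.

segments=14 loops=1 length=10.147

cell (2,3): code 0100 → (2.855,4.000)–(3.000,3.638)
cell (2,4): code 1000 → (3.000,4.659)–(2.855,4.000)
cell (3,2): code 0100 → (3.390,3.000)–(4.000,2.589)
cell (3,3): code 1110 → (3.000,3.638)–(3.390,3.000)
cell (3,4): code 1101 → (3.103,5.000)–(3.000,4.659)
cell (3,5): code 1000 → (4.000,5.711)–(3.103,5.000)
cell (4,2): code 0110 → (4.000,2.589)–(5.000,2.582)
cell (4,5): code 1001 → (5.000,5.719)–(4.000,5.711)
cell (5,2): code 0010 → (5.000,2.582)–(5.633,3.000)
cell (5,3): code 0111 → (5.633,3.000)–(6.000,3.585)
cell (5,4): code 1011 → (6.000,4.757)–(5.924,5.000)
cell (5,5): code 0001 → (5.924,5.000)–(5.000,5.719)
cell (6,3): code 0010 → (6.000,3.585)–(6.168,4.000)
cell (6,4): code 0001 → (6.168,4.000)–(6.000,4.757)
total: 14 segments, chained into 1 closed loop(s), length Σ = 10.147307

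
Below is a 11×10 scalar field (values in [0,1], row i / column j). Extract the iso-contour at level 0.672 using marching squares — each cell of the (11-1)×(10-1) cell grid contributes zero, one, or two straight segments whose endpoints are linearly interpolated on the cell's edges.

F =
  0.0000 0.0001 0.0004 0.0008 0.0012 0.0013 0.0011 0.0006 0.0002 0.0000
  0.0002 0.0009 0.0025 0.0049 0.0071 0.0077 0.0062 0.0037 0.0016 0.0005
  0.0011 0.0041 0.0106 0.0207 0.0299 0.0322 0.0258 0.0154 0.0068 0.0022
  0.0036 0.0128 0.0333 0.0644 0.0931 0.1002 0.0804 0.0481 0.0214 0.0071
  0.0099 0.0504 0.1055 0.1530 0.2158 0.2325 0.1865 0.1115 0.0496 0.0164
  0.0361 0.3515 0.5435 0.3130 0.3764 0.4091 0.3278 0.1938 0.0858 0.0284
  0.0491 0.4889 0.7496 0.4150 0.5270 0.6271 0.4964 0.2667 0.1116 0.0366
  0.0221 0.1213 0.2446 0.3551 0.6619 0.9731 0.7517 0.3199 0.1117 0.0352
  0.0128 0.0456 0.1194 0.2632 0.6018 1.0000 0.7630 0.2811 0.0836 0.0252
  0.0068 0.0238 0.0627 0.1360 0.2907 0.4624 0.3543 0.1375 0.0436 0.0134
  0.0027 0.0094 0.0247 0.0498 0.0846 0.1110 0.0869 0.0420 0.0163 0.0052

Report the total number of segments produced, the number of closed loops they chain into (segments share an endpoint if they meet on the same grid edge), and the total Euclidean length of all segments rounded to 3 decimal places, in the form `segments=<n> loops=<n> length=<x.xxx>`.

cell (5,1): code 0100 → (5.623,2.000)–(6.000,1.702)
cell (5,2): code 1000 → (6.000,2.232)–(5.623,2.000)
cell (6,1): code 0010 → (6.000,1.702)–(6.154,2.000)
cell (6,2): code 0001 → (6.154,2.000)–(6.000,2.232)
cell (6,4): code 0100 → (6.130,5.000)–(7.000,4.032)
cell (6,5): code 1100 → (6.688,6.000)–(6.130,5.000)
cell (6,6): code 1000 → (7.000,6.185)–(6.688,6.000)
cell (7,4): code 0110 → (7.000,4.032)–(8.000,4.176)
cell (7,6): code 1001 → (8.000,6.189)–(7.000,6.185)
cell (8,4): code 0010 → (8.000,4.176)–(8.610,5.000)
cell (8,5): code 0011 → (8.610,5.000)–(8.223,6.000)
cell (8,6): code 0001 → (8.223,6.000)–(8.000,6.189)
total: 12 segments, chained into 2 closed loop(s), length Σ = 8.744274

segments=12 loops=2 length=8.744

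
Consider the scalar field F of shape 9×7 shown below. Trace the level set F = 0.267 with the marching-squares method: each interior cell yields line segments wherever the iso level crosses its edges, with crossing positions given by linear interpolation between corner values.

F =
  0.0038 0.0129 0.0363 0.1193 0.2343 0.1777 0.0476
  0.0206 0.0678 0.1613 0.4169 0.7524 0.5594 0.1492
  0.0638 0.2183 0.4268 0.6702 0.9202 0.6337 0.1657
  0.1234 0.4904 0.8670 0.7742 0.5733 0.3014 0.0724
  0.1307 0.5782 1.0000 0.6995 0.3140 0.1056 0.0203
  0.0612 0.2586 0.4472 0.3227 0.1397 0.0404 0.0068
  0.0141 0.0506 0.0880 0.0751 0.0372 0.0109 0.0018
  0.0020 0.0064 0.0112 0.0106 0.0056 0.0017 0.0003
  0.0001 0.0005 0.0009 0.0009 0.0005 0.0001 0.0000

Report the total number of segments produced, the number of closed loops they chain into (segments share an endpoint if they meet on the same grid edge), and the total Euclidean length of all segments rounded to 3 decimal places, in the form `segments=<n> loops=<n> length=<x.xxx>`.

segments=20 loops=1 length=16.444

cell (0,2): code 0100 → (0.496,3.000)–(1.000,2.414)
cell (0,3): code 1100 → (0.063,4.000)–(0.496,3.000)
cell (0,4): code 1100 → (0.234,5.000)–(0.063,4.000)
cell (0,5): code 1000 → (1.000,5.713)–(0.234,5.000)
cell (1,1): code 0100 → (1.398,2.000)–(2.000,1.234)
cell (1,2): code 1110 → (1.000,2.414)–(1.398,2.000)
cell (1,5): code 1001 → (2.000,5.784)–(1.000,5.713)
cell (2,0): code 0100 → (2.179,1.000)–(3.000,0.391)
cell (2,1): code 1110 → (2.000,1.234)–(2.179,1.000)
cell (2,5): code 1001 → (3.000,5.150)–(2.000,5.784)
cell (3,0): code 0110 → (3.000,0.391)–(4.000,0.305)
cell (3,4): code 1011 → (4.000,4.226)–(3.176,5.000)
cell (3,5): code 0001 → (3.176,5.000)–(3.000,5.150)
cell (4,0): code 0010 → (4.000,0.305)–(4.974,1.000)
cell (4,1): code 0111 → (4.974,1.000)–(5.000,1.045)
cell (4,3): code 1011 → (5.000,3.304)–(4.270,4.000)
cell (4,4): code 0001 → (4.270,4.000)–(4.000,4.226)
cell (5,1): code 0010 → (5.000,1.045)–(5.502,2.000)
cell (5,2): code 0011 → (5.502,2.000)–(5.225,3.000)
cell (5,3): code 0001 → (5.225,3.000)–(5.000,3.304)
total: 20 segments, chained into 1 closed loop(s), length Σ = 16.444401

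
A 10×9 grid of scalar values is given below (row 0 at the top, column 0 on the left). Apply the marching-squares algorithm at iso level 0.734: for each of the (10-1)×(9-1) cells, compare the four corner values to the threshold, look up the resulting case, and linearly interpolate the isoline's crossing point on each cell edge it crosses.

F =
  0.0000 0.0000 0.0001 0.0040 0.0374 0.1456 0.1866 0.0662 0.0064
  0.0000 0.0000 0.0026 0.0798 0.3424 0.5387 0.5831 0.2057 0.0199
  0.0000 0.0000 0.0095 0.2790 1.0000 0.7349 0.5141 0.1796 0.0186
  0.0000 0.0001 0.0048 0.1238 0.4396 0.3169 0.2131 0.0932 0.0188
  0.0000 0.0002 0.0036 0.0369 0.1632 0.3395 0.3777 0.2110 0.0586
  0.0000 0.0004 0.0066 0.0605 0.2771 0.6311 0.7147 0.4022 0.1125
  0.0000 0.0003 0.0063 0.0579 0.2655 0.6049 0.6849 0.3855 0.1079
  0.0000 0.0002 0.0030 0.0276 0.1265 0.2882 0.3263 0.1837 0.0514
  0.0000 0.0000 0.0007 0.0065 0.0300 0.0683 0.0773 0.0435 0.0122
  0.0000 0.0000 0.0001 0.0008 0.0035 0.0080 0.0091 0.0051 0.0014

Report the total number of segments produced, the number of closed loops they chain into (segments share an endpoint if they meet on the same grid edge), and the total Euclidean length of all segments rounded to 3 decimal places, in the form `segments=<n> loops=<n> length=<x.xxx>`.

segments=6 loops=1 length=3.342

cell (1,3): code 0100 → (1.595,4.000)–(2.000,3.631)
cell (1,4): code 1100 → (1.995,5.000)–(1.595,4.000)
cell (1,5): code 1000 → (2.000,5.004)–(1.995,5.000)
cell (2,3): code 0010 → (2.000,3.631)–(2.475,4.000)
cell (2,4): code 0011 → (2.475,4.000)–(2.002,5.000)
cell (2,5): code 0001 → (2.002,5.000)–(2.000,5.004)
total: 6 segments, chained into 1 closed loop(s), length Σ = 3.342415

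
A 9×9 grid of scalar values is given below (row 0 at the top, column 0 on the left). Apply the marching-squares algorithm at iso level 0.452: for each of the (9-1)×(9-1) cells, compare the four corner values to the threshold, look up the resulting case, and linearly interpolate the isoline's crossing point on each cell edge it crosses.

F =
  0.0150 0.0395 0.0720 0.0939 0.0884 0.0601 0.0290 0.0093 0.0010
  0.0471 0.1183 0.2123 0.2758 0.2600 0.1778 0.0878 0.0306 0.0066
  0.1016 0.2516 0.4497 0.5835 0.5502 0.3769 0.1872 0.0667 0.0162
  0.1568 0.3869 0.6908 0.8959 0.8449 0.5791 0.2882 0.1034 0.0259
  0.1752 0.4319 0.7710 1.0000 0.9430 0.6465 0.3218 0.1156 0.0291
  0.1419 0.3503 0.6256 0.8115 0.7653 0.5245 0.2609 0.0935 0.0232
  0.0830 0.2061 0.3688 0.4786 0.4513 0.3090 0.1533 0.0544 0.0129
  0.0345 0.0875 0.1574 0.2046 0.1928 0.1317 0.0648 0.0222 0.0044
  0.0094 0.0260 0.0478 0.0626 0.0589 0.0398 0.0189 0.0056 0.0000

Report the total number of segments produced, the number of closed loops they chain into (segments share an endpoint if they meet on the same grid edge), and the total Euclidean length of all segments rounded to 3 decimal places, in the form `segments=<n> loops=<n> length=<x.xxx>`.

cell (1,2): code 0100 → (1.573,3.000)–(2.000,2.017)
cell (1,3): code 1100 → (1.662,4.000)–(1.573,3.000)
cell (1,4): code 1000 → (2.000,4.567)–(1.662,4.000)
cell (2,1): code 0100 → (2.010,2.000)–(3.000,1.214)
cell (2,2): code 1110 → (2.000,2.017)–(2.010,2.000)
cell (2,4): code 1101 → (2.371,5.000)–(2.000,4.567)
cell (2,5): code 1000 → (3.000,5.437)–(2.371,5.000)
cell (3,1): code 0110 → (3.000,1.214)–(4.000,1.059)
cell (3,5): code 1001 → (4.000,5.599)–(3.000,5.437)
cell (4,1): code 0110 → (4.000,1.059)–(5.000,1.369)
cell (4,5): code 1001 → (5.000,5.275)–(4.000,5.599)
cell (5,1): code 0010 → (5.000,1.369)–(5.676,2.000)
cell (5,2): code 0111 → (5.676,2.000)–(6.000,2.758)
cell (5,3): code 1011 → (6.000,3.974)–(5.998,4.000)
cell (5,4): code 0011 → (5.998,4.000)–(5.336,5.000)
cell (5,5): code 0001 → (5.336,5.000)–(5.000,5.275)
cell (6,2): code 0010 → (6.000,2.758)–(6.097,3.000)
cell (6,3): code 0001 → (6.097,3.000)–(6.000,3.974)
total: 18 segments, chained into 1 closed loop(s), length Σ = 14.126942

segments=18 loops=1 length=14.127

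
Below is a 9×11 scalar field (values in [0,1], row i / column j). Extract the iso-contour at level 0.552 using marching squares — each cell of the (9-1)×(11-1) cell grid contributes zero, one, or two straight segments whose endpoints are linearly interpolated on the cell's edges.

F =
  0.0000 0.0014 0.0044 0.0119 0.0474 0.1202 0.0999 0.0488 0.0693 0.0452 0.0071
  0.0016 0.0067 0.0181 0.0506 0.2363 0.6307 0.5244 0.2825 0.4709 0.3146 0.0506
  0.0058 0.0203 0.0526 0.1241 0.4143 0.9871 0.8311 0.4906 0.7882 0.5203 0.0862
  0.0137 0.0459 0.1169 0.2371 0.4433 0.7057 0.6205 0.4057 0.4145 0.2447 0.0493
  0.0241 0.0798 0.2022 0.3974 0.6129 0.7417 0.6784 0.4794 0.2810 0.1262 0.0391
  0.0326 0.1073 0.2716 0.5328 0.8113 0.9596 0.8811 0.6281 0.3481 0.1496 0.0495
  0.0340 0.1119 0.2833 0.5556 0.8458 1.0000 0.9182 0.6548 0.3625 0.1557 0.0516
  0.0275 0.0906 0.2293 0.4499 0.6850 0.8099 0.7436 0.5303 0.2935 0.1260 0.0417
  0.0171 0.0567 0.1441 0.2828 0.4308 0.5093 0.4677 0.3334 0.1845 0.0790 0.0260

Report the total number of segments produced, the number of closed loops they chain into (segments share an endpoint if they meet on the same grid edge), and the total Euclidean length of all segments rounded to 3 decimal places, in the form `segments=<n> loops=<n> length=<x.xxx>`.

cell (0,4): code 0100 → (0.846,5.000)–(1.000,4.800)
cell (0,5): code 1000 → (1.000,5.740)–(0.846,5.000)
cell (1,4): code 0110 → (1.000,4.800)–(2.000,4.240)
cell (1,5): code 1101 → (1.090,6.000)–(1.000,5.740)
cell (1,6): code 1000 → (2.000,6.820)–(1.090,6.000)
cell (1,7): code 0100 → (1.256,8.000)–(2.000,7.206)
cell (1,8): code 1000 → (2.000,8.882)–(1.256,8.000)
cell (2,4): code 0110 → (2.000,4.240)–(3.000,4.414)
cell (2,6): code 1001 → (3.000,6.319)–(2.000,6.820)
cell (2,7): code 0010 → (2.000,7.206)–(2.632,8.000)
cell (2,8): code 0001 → (2.632,8.000)–(2.000,8.882)
cell (3,3): code 0100 → (3.641,4.000)–(4.000,3.717)
cell (3,4): code 1110 → (3.000,4.414)–(3.641,4.000)
cell (3,6): code 1001 → (4.000,6.635)–(3.000,6.319)
cell (4,3): code 0110 → (4.000,3.717)–(5.000,3.069)
cell (4,6): code 1101 → (4.488,7.000)–(4.000,6.635)
cell (4,7): code 1000 → (5.000,7.272)–(4.488,7.000)
cell (5,2): code 0100 → (5.842,3.000)–(6.000,2.987)
cell (5,3): code 1110 → (5.000,3.069)–(5.842,3.000)
cell (5,7): code 1001 → (6.000,7.352)–(5.000,7.272)
cell (6,2): code 0010 → (6.000,2.987)–(6.034,3.000)
cell (6,3): code 0111 → (6.034,3.000)–(7.000,3.434)
cell (6,6): code 1011 → (7.000,6.898)–(6.826,7.000)
cell (6,7): code 0001 → (6.826,7.000)–(6.000,7.352)
cell (7,3): code 0010 → (7.000,3.434)–(7.523,4.000)
cell (7,4): code 0011 → (7.523,4.000)–(7.858,5.000)
cell (7,5): code 0011 → (7.858,5.000)–(7.694,6.000)
cell (7,6): code 0001 → (7.694,6.000)–(7.000,6.898)
total: 28 segments, chained into 2 closed loop(s), length Σ = 22.953910

segments=28 loops=2 length=22.954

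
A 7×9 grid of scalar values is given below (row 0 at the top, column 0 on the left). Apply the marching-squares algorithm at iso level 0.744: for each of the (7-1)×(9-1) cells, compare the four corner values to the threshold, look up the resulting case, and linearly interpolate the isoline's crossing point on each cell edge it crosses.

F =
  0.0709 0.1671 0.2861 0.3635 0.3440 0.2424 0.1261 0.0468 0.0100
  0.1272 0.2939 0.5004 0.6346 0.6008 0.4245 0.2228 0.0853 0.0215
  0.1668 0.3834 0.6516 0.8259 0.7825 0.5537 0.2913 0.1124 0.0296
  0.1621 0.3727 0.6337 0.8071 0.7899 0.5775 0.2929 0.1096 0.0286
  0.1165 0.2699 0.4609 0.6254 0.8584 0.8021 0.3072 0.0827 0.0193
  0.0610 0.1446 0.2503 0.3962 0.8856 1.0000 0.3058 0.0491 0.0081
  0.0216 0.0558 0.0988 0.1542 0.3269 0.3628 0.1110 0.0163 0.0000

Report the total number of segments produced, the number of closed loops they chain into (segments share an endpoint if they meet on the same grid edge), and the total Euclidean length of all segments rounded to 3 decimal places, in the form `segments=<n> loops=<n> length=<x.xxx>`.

segments=14 loops=1 length=10.622

cell (1,2): code 0100 → (1.572,3.000)–(2.000,2.530)
cell (1,3): code 1100 → (1.788,4.000)–(1.572,3.000)
cell (1,4): code 1000 → (2.000,4.168)–(1.788,4.000)
cell (2,2): code 0110 → (2.000,2.530)–(3.000,2.636)
cell (2,4): code 1001 → (3.000,4.216)–(2.000,4.168)
cell (3,2): code 0010 → (3.000,2.636)–(3.347,3.000)
cell (3,3): code 0111 → (3.347,3.000)–(4.000,3.509)
cell (3,4): code 1101 → (3.741,5.000)–(3.000,4.216)
cell (3,5): code 1000 → (4.000,5.117)–(3.741,5.000)
cell (4,3): code 0110 → (4.000,3.509)–(5.000,3.711)
cell (4,5): code 1001 → (5.000,5.369)–(4.000,5.117)
cell (5,3): code 0010 → (5.000,3.711)–(5.253,4.000)
cell (5,4): code 0011 → (5.253,4.000)–(5.402,5.000)
cell (5,5): code 0001 → (5.402,5.000)–(5.000,5.369)
total: 14 segments, chained into 1 closed loop(s), length Σ = 10.621997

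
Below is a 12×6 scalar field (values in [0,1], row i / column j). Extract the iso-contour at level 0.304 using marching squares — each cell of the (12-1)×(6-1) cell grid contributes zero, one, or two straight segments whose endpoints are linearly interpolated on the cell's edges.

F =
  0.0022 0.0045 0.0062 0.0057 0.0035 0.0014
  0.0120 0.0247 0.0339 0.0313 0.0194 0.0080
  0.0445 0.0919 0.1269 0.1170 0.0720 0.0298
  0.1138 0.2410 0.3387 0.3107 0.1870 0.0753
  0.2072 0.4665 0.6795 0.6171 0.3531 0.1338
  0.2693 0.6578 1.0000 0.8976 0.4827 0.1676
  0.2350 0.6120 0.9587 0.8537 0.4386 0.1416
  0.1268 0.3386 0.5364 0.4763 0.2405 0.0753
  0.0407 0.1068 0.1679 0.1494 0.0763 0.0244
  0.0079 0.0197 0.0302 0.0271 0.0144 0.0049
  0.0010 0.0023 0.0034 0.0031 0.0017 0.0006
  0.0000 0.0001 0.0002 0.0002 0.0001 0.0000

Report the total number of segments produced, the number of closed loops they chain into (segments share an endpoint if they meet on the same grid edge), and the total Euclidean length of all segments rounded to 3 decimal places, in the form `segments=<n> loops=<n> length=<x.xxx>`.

segments=18 loops=1 length=14.447

cell (2,1): code 0100 → (2.836,2.000)–(3.000,1.645)
cell (2,2): code 1100 → (2.965,3.000)–(2.836,2.000)
cell (2,3): code 1000 → (3.000,3.054)–(2.965,3.000)
cell (3,0): code 0100 → (3.279,1.000)–(4.000,0.373)
cell (3,1): code 1110 → (3.000,1.645)–(3.279,1.000)
cell (3,3): code 1101 → (3.704,4.000)–(3.000,3.054)
cell (3,4): code 1000 → (4.000,4.224)–(3.704,4.000)
cell (4,0): code 0110 → (4.000,0.373)–(5.000,0.089)
cell (4,4): code 1001 → (5.000,4.567)–(4.000,4.224)
cell (5,0): code 0110 → (5.000,0.089)–(6.000,0.183)
cell (5,4): code 1001 → (6.000,4.453)–(5.000,4.567)
cell (6,0): code 0110 → (6.000,0.183)–(7.000,0.837)
cell (6,3): code 1011 → (7.000,3.731)–(6.679,4.000)
cell (6,4): code 0001 → (6.679,4.000)–(6.000,4.453)
cell (7,0): code 0010 → (7.000,0.837)–(7.149,1.000)
cell (7,1): code 0011 → (7.149,1.000)–(7.631,2.000)
cell (7,2): code 0011 → (7.631,2.000)–(7.527,3.000)
cell (7,3): code 0001 → (7.527,3.000)–(7.000,3.731)
total: 18 segments, chained into 1 closed loop(s), length Σ = 14.446749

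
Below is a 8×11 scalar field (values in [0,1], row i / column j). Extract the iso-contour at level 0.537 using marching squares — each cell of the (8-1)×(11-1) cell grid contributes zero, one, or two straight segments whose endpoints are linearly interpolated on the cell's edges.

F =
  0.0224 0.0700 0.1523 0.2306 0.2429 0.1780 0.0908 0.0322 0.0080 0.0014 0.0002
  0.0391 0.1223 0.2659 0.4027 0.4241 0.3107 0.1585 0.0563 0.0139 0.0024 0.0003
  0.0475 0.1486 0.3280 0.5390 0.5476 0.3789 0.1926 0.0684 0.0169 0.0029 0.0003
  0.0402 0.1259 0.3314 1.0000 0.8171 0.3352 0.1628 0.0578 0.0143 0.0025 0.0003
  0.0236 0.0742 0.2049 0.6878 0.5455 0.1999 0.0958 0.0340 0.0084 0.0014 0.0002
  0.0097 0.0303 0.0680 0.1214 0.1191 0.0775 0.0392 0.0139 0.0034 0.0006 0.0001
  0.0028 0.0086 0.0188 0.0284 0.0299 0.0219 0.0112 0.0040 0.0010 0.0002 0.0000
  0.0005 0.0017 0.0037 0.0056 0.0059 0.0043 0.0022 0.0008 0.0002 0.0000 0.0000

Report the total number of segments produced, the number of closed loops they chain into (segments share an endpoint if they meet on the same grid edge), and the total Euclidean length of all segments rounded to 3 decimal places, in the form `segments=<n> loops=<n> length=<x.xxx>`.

cell (1,2): code 0100 → (1.985,3.000)–(2.000,2.991)
cell (1,3): code 1100 → (1.914,4.000)–(1.985,3.000)
cell (1,4): code 1000 → (2.000,4.063)–(1.914,4.000)
cell (2,2): code 0110 → (2.000,2.991)–(3.000,2.308)
cell (2,4): code 1001 → (3.000,4.581)–(2.000,4.063)
cell (3,2): code 0110 → (3.000,2.308)–(4.000,2.688)
cell (3,4): code 1001 → (4.000,4.025)–(3.000,4.581)
cell (4,2): code 0010 → (4.000,2.688)–(4.266,3.000)
cell (4,3): code 0011 → (4.266,3.000)–(4.020,4.000)
cell (4,4): code 0001 → (4.020,4.000)–(4.000,4.025)
total: 10 segments, chained into 1 closed loop(s), length Σ = 7.149996

segments=10 loops=1 length=7.150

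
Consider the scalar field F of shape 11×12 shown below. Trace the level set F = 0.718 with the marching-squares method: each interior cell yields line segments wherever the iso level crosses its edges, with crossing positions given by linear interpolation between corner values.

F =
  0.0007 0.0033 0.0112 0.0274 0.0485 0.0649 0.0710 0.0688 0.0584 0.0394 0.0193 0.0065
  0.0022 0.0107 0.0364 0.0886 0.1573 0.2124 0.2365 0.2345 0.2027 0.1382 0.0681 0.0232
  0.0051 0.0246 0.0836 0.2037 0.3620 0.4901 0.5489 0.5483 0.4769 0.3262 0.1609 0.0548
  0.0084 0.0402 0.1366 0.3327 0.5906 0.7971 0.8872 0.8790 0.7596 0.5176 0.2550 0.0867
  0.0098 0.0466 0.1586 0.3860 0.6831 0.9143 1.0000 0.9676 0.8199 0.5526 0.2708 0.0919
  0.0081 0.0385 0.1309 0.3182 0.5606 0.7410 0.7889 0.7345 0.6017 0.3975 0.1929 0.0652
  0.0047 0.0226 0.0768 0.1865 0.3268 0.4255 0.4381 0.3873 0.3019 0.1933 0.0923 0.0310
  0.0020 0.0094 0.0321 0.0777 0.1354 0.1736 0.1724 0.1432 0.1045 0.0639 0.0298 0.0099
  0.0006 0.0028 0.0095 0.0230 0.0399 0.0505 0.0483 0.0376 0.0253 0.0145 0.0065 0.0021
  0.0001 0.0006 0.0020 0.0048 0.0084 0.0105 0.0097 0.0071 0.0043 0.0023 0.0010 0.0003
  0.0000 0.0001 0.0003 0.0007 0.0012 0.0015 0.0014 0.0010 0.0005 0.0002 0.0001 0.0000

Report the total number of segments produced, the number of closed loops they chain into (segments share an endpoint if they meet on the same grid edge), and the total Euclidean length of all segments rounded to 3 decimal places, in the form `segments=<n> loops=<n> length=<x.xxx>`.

segments=14 loops=1 length=11.059

cell (2,4): code 0100 → (2.742,5.000)–(3.000,4.617)
cell (2,5): code 1100 → (2.500,6.000)–(2.742,5.000)
cell (2,6): code 1100 → (2.513,7.000)–(2.500,6.000)
cell (2,7): code 1100 → (2.853,8.000)–(2.513,7.000)
cell (2,8): code 1000 → (3.000,8.172)–(2.853,8.000)
cell (3,4): code 0110 → (3.000,4.617)–(4.000,4.151)
cell (3,8): code 1001 → (4.000,8.381)–(3.000,8.172)
cell (4,4): code 0110 → (4.000,4.151)–(5.000,4.873)
cell (4,7): code 1011 → (5.000,7.124)–(4.467,8.000)
cell (4,8): code 0001 → (4.467,8.000)–(4.000,8.381)
cell (5,4): code 0010 → (5.000,4.873)–(5.073,5.000)
cell (5,5): code 0011 → (5.073,5.000)–(5.202,6.000)
cell (5,6): code 0011 → (5.202,6.000)–(5.048,7.000)
cell (5,7): code 0001 → (5.048,7.000)–(5.000,7.124)
total: 14 segments, chained into 1 closed loop(s), length Σ = 11.059299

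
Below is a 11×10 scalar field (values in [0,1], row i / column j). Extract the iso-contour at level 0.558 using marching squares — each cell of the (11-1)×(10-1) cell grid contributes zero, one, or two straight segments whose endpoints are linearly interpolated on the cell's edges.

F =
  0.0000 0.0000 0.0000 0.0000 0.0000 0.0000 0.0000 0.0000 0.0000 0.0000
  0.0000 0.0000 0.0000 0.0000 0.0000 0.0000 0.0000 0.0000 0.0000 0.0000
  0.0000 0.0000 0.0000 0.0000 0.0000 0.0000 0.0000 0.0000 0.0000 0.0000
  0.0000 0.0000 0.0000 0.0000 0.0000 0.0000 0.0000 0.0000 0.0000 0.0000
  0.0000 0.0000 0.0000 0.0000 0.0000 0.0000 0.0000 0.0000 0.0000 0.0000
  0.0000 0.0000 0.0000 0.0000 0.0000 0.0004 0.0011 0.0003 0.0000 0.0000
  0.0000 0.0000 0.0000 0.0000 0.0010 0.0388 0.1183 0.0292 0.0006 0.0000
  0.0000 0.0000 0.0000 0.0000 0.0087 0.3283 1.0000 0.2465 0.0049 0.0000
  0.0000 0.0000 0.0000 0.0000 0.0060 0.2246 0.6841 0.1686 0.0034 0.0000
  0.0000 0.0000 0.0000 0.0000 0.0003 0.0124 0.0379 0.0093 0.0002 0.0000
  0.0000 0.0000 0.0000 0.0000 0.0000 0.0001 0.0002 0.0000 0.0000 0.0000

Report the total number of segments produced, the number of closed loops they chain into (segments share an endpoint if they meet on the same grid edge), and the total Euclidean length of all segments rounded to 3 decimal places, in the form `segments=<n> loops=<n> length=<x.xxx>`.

cell (6,5): code 0100 → (6.499,6.000)–(7.000,5.342)
cell (6,6): code 1000 → (7.000,6.587)–(6.499,6.000)
cell (7,5): code 0110 → (7.000,5.342)–(8.000,5.726)
cell (7,6): code 1001 → (8.000,6.245)–(7.000,6.587)
cell (8,5): code 0010 → (8.000,5.726)–(8.195,6.000)
cell (8,6): code 0001 → (8.195,6.000)–(8.000,6.245)
total: 6 segments, chained into 1 closed loop(s), length Σ = 4.376417

segments=6 loops=1 length=4.376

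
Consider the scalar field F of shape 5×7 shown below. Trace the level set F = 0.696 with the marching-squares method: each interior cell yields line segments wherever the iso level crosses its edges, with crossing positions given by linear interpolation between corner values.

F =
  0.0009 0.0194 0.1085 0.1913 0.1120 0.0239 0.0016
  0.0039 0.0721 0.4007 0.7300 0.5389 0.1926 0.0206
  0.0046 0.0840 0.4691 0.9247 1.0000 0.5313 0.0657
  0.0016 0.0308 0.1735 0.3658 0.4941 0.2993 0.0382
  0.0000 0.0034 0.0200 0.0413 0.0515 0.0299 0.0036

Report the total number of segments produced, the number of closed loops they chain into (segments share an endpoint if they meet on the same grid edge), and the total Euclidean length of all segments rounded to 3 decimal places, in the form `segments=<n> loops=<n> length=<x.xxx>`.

cell (0,2): code 0100 → (0.937,3.000)–(1.000,2.897)
cell (0,3): code 1000 → (1.000,3.178)–(0.937,3.000)
cell (1,2): code 0110 → (1.000,2.897)–(2.000,2.498)
cell (1,3): code 1101 → (1.341,4.000)–(1.000,3.178)
cell (1,4): code 1000 → (2.000,4.649)–(1.341,4.000)
cell (2,2): code 0010 → (2.000,2.498)–(2.409,3.000)
cell (2,3): code 0011 → (2.409,3.000)–(2.601,4.000)
cell (2,4): code 0001 → (2.601,4.000)–(2.000,4.649)
total: 8 segments, chained into 1 closed loop(s), length Σ = 5.751114

segments=8 loops=1 length=5.751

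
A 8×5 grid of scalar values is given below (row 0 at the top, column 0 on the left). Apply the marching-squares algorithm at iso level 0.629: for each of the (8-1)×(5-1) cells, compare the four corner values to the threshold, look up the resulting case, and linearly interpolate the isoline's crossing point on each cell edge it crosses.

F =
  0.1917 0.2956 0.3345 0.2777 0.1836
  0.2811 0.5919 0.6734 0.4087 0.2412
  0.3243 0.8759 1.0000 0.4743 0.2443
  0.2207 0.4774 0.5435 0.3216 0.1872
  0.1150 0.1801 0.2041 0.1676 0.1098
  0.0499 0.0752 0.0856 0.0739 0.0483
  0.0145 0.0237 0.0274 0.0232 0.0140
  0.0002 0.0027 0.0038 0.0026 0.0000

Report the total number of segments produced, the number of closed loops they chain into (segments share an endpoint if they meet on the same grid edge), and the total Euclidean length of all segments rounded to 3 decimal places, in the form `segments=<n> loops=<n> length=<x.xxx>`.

cell (0,1): code 0100 → (0.869,2.000)–(1.000,1.455)
cell (0,2): code 1000 → (1.000,2.168)–(0.869,2.000)
cell (1,0): code 0100 → (1.131,1.000)–(2.000,0.552)
cell (1,1): code 1110 → (1.000,1.455)–(1.131,1.000)
cell (1,2): code 1001 → (2.000,2.706)–(1.000,2.168)
cell (2,0): code 0010 → (2.000,0.552)–(2.620,1.000)
cell (2,1): code 0011 → (2.620,1.000)–(2.813,2.000)
cell (2,2): code 0001 → (2.813,2.000)–(2.000,2.706)
total: 8 segments, chained into 1 closed loop(s), length Σ = 6.219282

segments=8 loops=1 length=6.219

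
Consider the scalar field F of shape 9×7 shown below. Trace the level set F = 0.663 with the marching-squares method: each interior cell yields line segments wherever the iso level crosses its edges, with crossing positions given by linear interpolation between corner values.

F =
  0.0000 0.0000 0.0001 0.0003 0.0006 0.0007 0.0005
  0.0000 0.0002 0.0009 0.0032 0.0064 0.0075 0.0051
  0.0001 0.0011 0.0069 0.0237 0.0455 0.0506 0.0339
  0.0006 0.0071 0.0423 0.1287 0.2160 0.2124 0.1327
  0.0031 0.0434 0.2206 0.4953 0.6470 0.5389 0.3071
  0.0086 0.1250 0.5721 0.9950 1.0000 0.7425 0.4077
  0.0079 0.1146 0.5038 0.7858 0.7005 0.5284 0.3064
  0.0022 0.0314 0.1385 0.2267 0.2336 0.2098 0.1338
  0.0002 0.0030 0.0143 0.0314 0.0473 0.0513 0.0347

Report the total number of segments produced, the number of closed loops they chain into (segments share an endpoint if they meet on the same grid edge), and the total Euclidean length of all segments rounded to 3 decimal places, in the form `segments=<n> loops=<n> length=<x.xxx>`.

cell (4,2): code 0100 → (4.336,3.000)–(5.000,2.215)
cell (4,3): code 1100 → (4.045,4.000)–(4.336,3.000)
cell (4,4): code 1100 → (4.610,5.000)–(4.045,4.000)
cell (4,5): code 1000 → (5.000,5.237)–(4.610,5.000)
cell (5,2): code 0110 → (5.000,2.215)–(6.000,2.565)
cell (5,4): code 1011 → (6.000,4.218)–(5.371,5.000)
cell (5,5): code 0001 → (5.371,5.000)–(5.000,5.237)
cell (6,2): code 0010 → (6.000,2.565)–(6.220,3.000)
cell (6,3): code 0011 → (6.220,3.000)–(6.080,4.000)
cell (6,4): code 0001 → (6.080,4.000)–(6.000,4.218)
total: 10 segments, chained into 1 closed loop(s), length Σ = 7.908089

segments=10 loops=1 length=7.908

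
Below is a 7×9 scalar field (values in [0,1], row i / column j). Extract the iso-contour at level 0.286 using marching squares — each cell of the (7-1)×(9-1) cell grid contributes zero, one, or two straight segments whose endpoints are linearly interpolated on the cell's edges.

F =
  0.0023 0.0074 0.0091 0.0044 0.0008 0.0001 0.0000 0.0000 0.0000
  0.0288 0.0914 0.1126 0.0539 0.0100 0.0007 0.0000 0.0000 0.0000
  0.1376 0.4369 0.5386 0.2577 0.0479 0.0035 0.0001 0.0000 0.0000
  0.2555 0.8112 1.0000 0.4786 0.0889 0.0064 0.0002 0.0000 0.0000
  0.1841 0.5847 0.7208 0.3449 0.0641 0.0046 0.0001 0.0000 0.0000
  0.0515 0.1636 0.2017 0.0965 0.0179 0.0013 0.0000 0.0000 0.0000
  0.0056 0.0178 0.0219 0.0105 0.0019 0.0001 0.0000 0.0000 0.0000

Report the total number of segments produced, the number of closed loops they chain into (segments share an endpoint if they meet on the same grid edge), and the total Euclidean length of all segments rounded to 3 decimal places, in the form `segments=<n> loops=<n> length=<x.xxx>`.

segments=12 loops=1 length=10.594

cell (1,0): code 0100 → (1.563,1.000)–(2.000,0.496)
cell (1,1): code 1100 → (1.407,2.000)–(1.563,1.000)
cell (1,2): code 1000 → (2.000,2.899)–(1.407,2.000)
cell (2,0): code 0110 → (2.000,0.496)–(3.000,0.055)
cell (2,2): code 1101 → (2.128,3.000)–(2.000,2.899)
cell (2,3): code 1000 → (3.000,3.494)–(2.128,3.000)
cell (3,0): code 0110 → (3.000,0.055)–(4.000,0.254)
cell (3,3): code 1001 → (4.000,3.210)–(3.000,3.494)
cell (4,0): code 0010 → (4.000,0.254)–(4.709,1.000)
cell (4,1): code 0011 → (4.709,1.000)–(4.838,2.000)
cell (4,2): code 0011 → (4.838,2.000)–(4.237,3.000)
cell (4,3): code 0001 → (4.237,3.000)–(4.000,3.210)
total: 12 segments, chained into 1 closed loop(s), length Σ = 10.594150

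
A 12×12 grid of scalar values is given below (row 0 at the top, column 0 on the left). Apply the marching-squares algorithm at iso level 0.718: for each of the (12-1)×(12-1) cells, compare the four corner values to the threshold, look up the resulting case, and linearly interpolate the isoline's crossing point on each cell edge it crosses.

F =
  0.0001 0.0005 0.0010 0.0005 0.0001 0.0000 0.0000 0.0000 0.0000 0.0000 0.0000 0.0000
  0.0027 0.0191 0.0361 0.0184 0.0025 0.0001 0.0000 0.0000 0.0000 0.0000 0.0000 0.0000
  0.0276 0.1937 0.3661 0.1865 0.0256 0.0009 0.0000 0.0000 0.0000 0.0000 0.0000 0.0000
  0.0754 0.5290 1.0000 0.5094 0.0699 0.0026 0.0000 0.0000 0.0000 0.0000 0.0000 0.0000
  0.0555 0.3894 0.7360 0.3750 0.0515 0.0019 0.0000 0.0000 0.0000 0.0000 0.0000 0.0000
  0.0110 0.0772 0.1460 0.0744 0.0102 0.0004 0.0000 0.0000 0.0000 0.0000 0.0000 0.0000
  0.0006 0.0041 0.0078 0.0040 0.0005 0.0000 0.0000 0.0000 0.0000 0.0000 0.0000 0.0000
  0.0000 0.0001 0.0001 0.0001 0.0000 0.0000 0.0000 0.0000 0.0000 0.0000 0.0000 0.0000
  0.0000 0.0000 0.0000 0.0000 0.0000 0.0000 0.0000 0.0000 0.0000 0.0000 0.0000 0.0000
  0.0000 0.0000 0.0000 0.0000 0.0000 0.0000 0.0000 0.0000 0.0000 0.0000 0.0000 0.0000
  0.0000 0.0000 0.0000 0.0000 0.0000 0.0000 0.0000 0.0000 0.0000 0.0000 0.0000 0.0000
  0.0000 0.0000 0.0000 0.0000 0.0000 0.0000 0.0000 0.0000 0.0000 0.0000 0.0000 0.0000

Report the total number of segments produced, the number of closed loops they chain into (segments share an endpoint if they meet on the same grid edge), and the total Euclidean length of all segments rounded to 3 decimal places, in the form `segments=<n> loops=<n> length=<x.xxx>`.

cell (2,1): code 0100 → (2.555,2.000)–(3.000,1.401)
cell (2,2): code 1000 → (3.000,2.575)–(2.555,2.000)
cell (3,1): code 0110 → (3.000,1.401)–(4.000,1.948)
cell (3,2): code 1001 → (4.000,2.050)–(3.000,2.575)
cell (4,1): code 0010 → (4.000,1.948)–(4.031,2.000)
cell (4,2): code 0001 → (4.031,2.000)–(4.000,2.050)
total: 6 segments, chained into 1 closed loop(s), length Σ = 3.860580

segments=6 loops=1 length=3.861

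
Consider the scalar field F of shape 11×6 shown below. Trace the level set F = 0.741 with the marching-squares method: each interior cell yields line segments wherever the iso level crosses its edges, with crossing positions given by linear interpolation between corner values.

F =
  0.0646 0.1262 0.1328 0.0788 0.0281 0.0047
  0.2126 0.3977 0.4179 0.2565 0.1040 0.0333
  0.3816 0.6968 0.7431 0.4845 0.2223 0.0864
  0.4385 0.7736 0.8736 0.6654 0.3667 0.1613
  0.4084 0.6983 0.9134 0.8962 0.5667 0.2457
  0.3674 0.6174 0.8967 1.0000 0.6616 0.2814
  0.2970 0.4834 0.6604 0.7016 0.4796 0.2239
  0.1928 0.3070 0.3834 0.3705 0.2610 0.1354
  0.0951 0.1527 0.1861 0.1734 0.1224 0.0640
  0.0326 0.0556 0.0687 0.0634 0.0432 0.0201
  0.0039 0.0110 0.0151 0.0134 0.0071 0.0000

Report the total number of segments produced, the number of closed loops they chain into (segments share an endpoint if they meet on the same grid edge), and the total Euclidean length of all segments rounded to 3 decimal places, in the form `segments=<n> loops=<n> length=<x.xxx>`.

segments=14 loops=1 length=10.256

cell (1,1): code 0100 → (1.994,2.000)–(2.000,1.955)
cell (1,2): code 1000 → (2.000,2.008)–(1.994,2.000)
cell (2,0): code 0100 → (2.576,1.000)–(3.000,0.903)
cell (2,1): code 1110 → (2.000,1.955)–(2.576,1.000)
cell (2,2): code 1001 → (3.000,2.637)–(2.000,2.008)
cell (3,0): code 0010 → (3.000,0.903)–(3.433,1.000)
cell (3,1): code 0111 → (3.433,1.000)–(4.000,1.199)
cell (3,2): code 1101 → (3.328,3.000)–(3.000,2.637)
cell (3,3): code 1000 → (4.000,3.471)–(3.328,3.000)
cell (4,1): code 0110 → (4.000,1.199)–(5.000,1.443)
cell (4,3): code 1001 → (5.000,3.765)–(4.000,3.471)
cell (5,1): code 0010 → (5.000,1.443)–(5.659,2.000)
cell (5,2): code 0011 → (5.659,2.000)–(5.868,3.000)
cell (5,3): code 0001 → (5.868,3.000)–(5.000,3.765)
total: 14 segments, chained into 1 closed loop(s), length Σ = 10.255875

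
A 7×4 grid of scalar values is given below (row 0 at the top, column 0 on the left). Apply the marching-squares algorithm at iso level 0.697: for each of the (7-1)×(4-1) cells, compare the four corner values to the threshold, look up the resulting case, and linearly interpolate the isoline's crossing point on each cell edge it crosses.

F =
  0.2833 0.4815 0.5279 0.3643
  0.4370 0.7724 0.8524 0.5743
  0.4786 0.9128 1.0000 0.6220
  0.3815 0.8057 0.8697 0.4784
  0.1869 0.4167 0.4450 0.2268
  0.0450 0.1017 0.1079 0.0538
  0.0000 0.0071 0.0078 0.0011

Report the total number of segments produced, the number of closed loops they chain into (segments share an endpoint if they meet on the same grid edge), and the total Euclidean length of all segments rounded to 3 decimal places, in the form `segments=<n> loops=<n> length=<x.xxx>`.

cell (0,0): code 0100 → (0.741,1.000)–(1.000,0.775)
cell (0,1): code 1100 → (0.521,2.000)–(0.741,1.000)
cell (0,2): code 1000 → (1.000,2.559)–(0.521,2.000)
cell (1,0): code 0110 → (1.000,0.775)–(2.000,0.503)
cell (1,2): code 1001 → (2.000,2.802)–(1.000,2.559)
cell (2,0): code 0110 → (2.000,0.503)–(3.000,0.744)
cell (2,2): code 1001 → (3.000,2.441)–(2.000,2.802)
cell (3,0): code 0010 → (3.000,0.744)–(3.279,1.000)
cell (3,1): code 0011 → (3.279,1.000)–(3.407,2.000)
cell (3,2): code 0001 → (3.407,2.000)–(3.000,2.441)
total: 10 segments, chained into 1 closed loop(s), length Σ = 8.247113

segments=10 loops=1 length=8.247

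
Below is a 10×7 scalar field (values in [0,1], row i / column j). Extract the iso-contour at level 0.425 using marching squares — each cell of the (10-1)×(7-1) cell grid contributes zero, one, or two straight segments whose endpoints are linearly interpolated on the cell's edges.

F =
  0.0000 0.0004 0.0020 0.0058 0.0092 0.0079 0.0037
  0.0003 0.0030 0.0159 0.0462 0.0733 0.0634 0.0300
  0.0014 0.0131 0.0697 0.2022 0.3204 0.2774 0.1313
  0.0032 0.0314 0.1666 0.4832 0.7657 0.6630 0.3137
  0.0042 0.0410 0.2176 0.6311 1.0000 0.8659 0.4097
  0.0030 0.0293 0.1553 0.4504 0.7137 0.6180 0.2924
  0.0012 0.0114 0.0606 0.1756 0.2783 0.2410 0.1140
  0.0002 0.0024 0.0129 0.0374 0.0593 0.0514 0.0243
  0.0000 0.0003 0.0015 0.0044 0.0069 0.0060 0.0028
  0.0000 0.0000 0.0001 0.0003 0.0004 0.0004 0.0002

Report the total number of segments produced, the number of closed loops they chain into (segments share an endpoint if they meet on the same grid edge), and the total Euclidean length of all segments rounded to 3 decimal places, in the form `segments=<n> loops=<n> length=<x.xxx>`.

cell (2,2): code 0100 → (2.793,3.000)–(3.000,2.816)
cell (2,3): code 1100 → (2.235,4.000)–(2.793,3.000)
cell (2,4): code 1100 → (2.383,5.000)–(2.235,4.000)
cell (2,5): code 1000 → (3.000,5.681)–(2.383,5.000)
cell (3,2): code 0110 → (3.000,2.816)–(4.000,2.502)
cell (3,5): code 1001 → (4.000,5.966)–(3.000,5.681)
cell (4,2): code 0110 → (4.000,2.502)–(5.000,2.914)
cell (4,5): code 1001 → (5.000,5.593)–(4.000,5.966)
cell (5,2): code 0010 → (5.000,2.914)–(5.092,3.000)
cell (5,3): code 0011 → (5.092,3.000)–(5.663,4.000)
cell (5,4): code 0011 → (5.663,4.000)–(5.512,5.000)
cell (5,5): code 0001 → (5.512,5.000)–(5.000,5.593)
total: 12 segments, chained into 1 closed loop(s), length Σ = 10.661935

segments=12 loops=1 length=10.662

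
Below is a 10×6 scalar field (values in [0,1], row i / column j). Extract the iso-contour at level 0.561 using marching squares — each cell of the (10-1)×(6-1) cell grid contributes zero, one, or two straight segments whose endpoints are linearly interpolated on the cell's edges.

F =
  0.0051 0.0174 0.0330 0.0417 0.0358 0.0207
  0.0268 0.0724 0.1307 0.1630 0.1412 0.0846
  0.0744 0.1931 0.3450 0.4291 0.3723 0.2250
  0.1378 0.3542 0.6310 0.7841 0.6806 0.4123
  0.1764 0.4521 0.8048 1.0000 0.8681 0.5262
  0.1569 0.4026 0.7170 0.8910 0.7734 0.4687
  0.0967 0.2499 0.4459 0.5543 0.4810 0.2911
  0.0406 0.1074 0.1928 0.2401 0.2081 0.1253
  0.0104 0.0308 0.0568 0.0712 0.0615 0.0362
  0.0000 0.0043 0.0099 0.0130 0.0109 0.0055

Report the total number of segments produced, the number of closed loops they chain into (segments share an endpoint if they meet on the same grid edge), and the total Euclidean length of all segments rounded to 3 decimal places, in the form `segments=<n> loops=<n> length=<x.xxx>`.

cell (2,1): code 0100 → (2.755,2.000)–(3.000,1.747)
cell (2,2): code 1100 → (2.372,3.000)–(2.755,2.000)
cell (2,3): code 1100 → (2.612,4.000)–(2.372,3.000)
cell (2,4): code 1000 → (3.000,4.446)–(2.612,4.000)
cell (3,1): code 0110 → (3.000,1.747)–(4.000,1.309)
cell (3,4): code 1001 → (4.000,4.898)–(3.000,4.446)
cell (4,1): code 0110 → (4.000,1.309)–(5.000,1.504)
cell (4,4): code 1001 → (5.000,4.697)–(4.000,4.898)
cell (5,1): code 0010 → (5.000,1.504)–(5.575,2.000)
cell (5,2): code 0011 → (5.575,2.000)–(5.980,3.000)
cell (5,3): code 0011 → (5.980,3.000)–(5.726,4.000)
cell (5,4): code 0001 → (5.726,4.000)–(5.000,4.697)
total: 12 segments, chained into 1 closed loop(s), length Σ = 11.147831

segments=12 loops=1 length=11.148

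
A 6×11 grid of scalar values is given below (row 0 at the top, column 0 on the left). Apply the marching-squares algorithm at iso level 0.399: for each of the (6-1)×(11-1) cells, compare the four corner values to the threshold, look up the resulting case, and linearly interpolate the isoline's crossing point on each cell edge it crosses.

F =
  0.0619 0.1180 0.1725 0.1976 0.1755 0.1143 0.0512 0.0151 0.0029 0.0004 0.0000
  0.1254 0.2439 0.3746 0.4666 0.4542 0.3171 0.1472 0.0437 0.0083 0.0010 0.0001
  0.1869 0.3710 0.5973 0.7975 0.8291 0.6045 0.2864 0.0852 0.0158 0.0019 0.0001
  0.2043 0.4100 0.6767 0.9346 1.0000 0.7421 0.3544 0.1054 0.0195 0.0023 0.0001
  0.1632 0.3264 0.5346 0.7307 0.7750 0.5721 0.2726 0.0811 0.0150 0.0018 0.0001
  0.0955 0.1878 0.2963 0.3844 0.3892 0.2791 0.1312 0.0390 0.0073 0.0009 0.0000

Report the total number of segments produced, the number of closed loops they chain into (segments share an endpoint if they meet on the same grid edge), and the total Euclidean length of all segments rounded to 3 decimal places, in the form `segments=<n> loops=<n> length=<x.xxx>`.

segments=18 loops=1 length=14.392

cell (0,2): code 0100 → (0.749,3.000)–(1.000,2.265)
cell (0,3): code 1100 → (0.802,4.000)–(0.749,3.000)
cell (0,4): code 1000 → (1.000,4.403)–(0.802,4.000)
cell (1,1): code 0100 → (1.110,2.000)–(2.000,1.124)
cell (1,2): code 1110 → (1.000,2.265)–(1.110,2.000)
cell (1,4): code 1101 → (1.285,5.000)–(1.000,4.403)
cell (1,5): code 1000 → (2.000,5.646)–(1.285,5.000)
cell (2,0): code 0100 → (2.718,1.000)–(3.000,0.947)
cell (2,1): code 1110 → (2.000,1.124)–(2.718,1.000)
cell (2,5): code 1001 → (3.000,5.885)–(2.000,5.646)
cell (3,0): code 0010 → (3.000,0.947)–(3.132,1.000)
cell (3,1): code 0111 → (3.132,1.000)–(4.000,1.349)
cell (3,5): code 1001 → (4.000,5.578)–(3.000,5.885)
cell (4,1): code 0010 → (4.000,1.349)–(4.569,2.000)
cell (4,2): code 0011 → (4.569,2.000)–(4.958,3.000)
cell (4,3): code 0011 → (4.958,3.000)–(4.975,4.000)
cell (4,4): code 0011 → (4.975,4.000)–(4.591,5.000)
cell (4,5): code 0001 → (4.591,5.000)–(4.000,5.578)
total: 18 segments, chained into 1 closed loop(s), length Σ = 14.391648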